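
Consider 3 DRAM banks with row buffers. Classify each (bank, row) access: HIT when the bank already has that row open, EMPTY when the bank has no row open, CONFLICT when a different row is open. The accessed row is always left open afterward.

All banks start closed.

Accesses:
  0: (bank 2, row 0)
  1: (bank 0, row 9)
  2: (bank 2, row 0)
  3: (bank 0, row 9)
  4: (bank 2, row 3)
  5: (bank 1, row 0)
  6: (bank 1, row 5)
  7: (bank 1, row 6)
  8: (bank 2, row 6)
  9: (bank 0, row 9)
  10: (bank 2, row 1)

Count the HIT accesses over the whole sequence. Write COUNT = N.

#0 (2,0) E
#1 (0,9) E
#2 (2,0) H  (was 0)
#3 (0,9) H  (was 9)
#4 (2,3) C  (was 0)
#5 (1,0) E
#6 (1,5) C  (was 0)
#7 (1,6) C  (was 5)
#8 (2,6) C  (was 3)
#9 (0,9) H  (was 9)
#10 (2,1) C  (was 6)

COUNT = 3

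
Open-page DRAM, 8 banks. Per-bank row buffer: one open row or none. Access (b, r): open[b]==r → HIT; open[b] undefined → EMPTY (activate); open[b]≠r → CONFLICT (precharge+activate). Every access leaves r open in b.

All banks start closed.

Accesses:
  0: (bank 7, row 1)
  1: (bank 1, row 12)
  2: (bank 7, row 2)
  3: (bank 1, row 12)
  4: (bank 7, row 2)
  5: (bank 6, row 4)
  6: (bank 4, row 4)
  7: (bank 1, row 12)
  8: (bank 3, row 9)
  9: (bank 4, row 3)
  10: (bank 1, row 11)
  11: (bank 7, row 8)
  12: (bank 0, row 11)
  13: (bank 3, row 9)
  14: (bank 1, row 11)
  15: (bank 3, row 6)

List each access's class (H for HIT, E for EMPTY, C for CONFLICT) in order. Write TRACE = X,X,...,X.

TRACE = E,E,C,H,H,E,E,H,E,C,C,C,E,H,H,C

0: bank 7 row 1 — prev None → EMPTY
1: bank 1 row 12 — prev None → EMPTY
2: bank 7 row 2 — prev 1 → CONFLICT
3: bank 1 row 12 — prev 12 → HIT
4: bank 7 row 2 — prev 2 → HIT
5: bank 6 row 4 — prev None → EMPTY
6: bank 4 row 4 — prev None → EMPTY
7: bank 1 row 12 — prev 12 → HIT
8: bank 3 row 9 — prev None → EMPTY
9: bank 4 row 3 — prev 4 → CONFLICT
10: bank 1 row 11 — prev 12 → CONFLICT
11: bank 7 row 8 — prev 2 → CONFLICT
12: bank 0 row 11 — prev None → EMPTY
13: bank 3 row 9 — prev 9 → HIT
14: bank 1 row 11 — prev 11 → HIT
15: bank 3 row 6 — prev 9 → CONFLICT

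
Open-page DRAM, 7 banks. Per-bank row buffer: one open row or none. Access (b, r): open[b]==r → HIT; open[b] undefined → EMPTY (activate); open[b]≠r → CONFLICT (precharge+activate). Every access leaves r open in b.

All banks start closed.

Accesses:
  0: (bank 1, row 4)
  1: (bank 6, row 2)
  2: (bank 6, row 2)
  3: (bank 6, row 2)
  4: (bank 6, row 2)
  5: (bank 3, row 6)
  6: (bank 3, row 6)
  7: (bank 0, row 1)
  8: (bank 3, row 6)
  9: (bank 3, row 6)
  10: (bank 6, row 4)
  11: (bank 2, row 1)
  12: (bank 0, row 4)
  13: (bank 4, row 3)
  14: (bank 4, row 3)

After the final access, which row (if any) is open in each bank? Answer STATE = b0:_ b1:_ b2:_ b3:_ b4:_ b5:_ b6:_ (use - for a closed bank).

STATE = b0:4 b1:4 b2:1 b3:6 b4:3 b5:- b6:4

step 0: bank1 None->4 [EMPTY]
step 1: bank6 None->2 [EMPTY]
step 2: bank6 2->2 [HIT]
step 3: bank6 2->2 [HIT]
step 4: bank6 2->2 [HIT]
step 5: bank3 None->6 [EMPTY]
step 6: bank3 6->6 [HIT]
step 7: bank0 None->1 [EMPTY]
step 8: bank3 6->6 [HIT]
step 9: bank3 6->6 [HIT]
step 10: bank6 2->4 [CONFLICT]
step 11: bank2 None->1 [EMPTY]
step 12: bank0 1->4 [CONFLICT]
step 13: bank4 None->3 [EMPTY]
step 14: bank4 3->3 [HIT]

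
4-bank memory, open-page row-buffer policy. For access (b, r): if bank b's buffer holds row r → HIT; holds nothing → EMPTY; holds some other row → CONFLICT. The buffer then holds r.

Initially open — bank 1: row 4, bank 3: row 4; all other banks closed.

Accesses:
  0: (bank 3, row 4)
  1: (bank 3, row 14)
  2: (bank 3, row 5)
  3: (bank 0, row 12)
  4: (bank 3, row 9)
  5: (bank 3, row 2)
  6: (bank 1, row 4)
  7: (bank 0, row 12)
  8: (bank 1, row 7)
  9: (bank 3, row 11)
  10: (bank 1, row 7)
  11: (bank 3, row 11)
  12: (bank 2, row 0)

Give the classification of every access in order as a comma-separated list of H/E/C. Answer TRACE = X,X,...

TRACE = H,C,C,E,C,C,H,H,C,C,H,H,E

#0 (3,4) H  (was 4)
#1 (3,14) C  (was 4)
#2 (3,5) C  (was 14)
#3 (0,12) E
#4 (3,9) C  (was 5)
#5 (3,2) C  (was 9)
#6 (1,4) H  (was 4)
#7 (0,12) H  (was 12)
#8 (1,7) C  (was 4)
#9 (3,11) C  (was 2)
#10 (1,7) H  (was 7)
#11 (3,11) H  (was 11)
#12 (2,0) E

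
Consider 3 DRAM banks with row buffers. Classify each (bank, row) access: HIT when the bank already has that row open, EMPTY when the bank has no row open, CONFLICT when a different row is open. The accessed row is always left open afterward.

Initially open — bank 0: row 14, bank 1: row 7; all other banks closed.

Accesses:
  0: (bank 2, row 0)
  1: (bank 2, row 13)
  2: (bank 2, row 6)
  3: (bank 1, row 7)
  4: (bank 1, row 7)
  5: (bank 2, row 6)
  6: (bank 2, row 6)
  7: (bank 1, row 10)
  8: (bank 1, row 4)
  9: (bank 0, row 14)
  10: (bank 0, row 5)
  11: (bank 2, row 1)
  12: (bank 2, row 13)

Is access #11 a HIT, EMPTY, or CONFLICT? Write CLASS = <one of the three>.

  [0] b2 r0: no row ⇒ E
  [1] b2 r13: had r0 ⇒ C
  [2] b2 r6: had r13 ⇒ C
  [3] b1 r7: had r7 ⇒ H
  [4] b1 r7: had r7 ⇒ H
  [5] b2 r6: had r6 ⇒ H
  [6] b2 r6: had r6 ⇒ H
  [7] b1 r10: had r7 ⇒ C
  [8] b1 r4: had r10 ⇒ C
  [9] b0 r14: had r14 ⇒ H
  [10] b0 r5: had r14 ⇒ C
  [11] b2 r1: had r6 ⇒ C
  [12] b2 r13: had r1 ⇒ C

CLASS = CONFLICT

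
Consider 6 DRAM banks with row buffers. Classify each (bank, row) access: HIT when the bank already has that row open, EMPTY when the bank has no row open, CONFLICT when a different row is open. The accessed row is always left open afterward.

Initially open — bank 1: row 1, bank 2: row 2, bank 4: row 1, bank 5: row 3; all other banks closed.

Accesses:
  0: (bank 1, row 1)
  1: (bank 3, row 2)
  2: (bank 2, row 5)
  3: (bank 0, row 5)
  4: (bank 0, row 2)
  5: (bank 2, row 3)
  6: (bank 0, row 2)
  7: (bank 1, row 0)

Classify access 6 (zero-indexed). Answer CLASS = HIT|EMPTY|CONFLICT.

CLASS = HIT

#0 (1,1) H  (was 1)
#1 (3,2) E
#2 (2,5) C  (was 2)
#3 (0,5) E
#4 (0,2) C  (was 5)
#5 (2,3) C  (was 5)
#6 (0,2) H  (was 2)
#7 (1,0) C  (was 1)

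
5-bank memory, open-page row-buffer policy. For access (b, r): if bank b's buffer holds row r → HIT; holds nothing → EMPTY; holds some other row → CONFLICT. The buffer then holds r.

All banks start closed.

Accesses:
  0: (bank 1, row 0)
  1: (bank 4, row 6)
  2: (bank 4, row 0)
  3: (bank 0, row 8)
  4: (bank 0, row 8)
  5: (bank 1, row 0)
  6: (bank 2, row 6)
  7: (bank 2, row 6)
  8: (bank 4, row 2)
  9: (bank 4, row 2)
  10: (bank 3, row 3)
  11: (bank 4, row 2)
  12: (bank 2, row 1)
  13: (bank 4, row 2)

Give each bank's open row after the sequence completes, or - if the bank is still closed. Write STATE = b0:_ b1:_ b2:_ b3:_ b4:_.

STATE = b0:8 b1:0 b2:1 b3:3 b4:2

0: bank 1 row 0 — prev None → EMPTY
1: bank 4 row 6 — prev None → EMPTY
2: bank 4 row 0 — prev 6 → CONFLICT
3: bank 0 row 8 — prev None → EMPTY
4: bank 0 row 8 — prev 8 → HIT
5: bank 1 row 0 — prev 0 → HIT
6: bank 2 row 6 — prev None → EMPTY
7: bank 2 row 6 — prev 6 → HIT
8: bank 4 row 2 — prev 0 → CONFLICT
9: bank 4 row 2 — prev 2 → HIT
10: bank 3 row 3 — prev None → EMPTY
11: bank 4 row 2 — prev 2 → HIT
12: bank 2 row 1 — prev 6 → CONFLICT
13: bank 4 row 2 — prev 2 → HIT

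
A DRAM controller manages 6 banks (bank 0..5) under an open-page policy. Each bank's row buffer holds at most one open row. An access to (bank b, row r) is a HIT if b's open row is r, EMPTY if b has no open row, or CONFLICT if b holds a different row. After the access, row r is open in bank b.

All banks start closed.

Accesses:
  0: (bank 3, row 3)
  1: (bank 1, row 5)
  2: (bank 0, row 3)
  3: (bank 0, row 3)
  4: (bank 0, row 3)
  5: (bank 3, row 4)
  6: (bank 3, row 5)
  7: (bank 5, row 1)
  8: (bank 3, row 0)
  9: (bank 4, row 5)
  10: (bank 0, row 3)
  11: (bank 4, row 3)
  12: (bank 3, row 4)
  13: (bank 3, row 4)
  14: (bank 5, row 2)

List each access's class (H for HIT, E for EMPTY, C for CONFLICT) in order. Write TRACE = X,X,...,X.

step 0: bank3 None->3 [EMPTY]
step 1: bank1 None->5 [EMPTY]
step 2: bank0 None->3 [EMPTY]
step 3: bank0 3->3 [HIT]
step 4: bank0 3->3 [HIT]
step 5: bank3 3->4 [CONFLICT]
step 6: bank3 4->5 [CONFLICT]
step 7: bank5 None->1 [EMPTY]
step 8: bank3 5->0 [CONFLICT]
step 9: bank4 None->5 [EMPTY]
step 10: bank0 3->3 [HIT]
step 11: bank4 5->3 [CONFLICT]
step 12: bank3 0->4 [CONFLICT]
step 13: bank3 4->4 [HIT]
step 14: bank5 1->2 [CONFLICT]

TRACE = E,E,E,H,H,C,C,E,C,E,H,C,C,H,C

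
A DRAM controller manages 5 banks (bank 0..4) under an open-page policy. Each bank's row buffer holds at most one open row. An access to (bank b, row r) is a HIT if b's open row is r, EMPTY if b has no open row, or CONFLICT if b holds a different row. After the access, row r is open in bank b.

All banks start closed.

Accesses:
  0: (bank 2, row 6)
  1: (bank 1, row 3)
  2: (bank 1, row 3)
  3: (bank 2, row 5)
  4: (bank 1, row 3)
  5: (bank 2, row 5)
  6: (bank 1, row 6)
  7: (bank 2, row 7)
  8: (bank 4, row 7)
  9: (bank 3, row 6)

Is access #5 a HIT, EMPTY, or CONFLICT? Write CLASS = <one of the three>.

0: bank 2 row 6 — prev None → EMPTY
1: bank 1 row 3 — prev None → EMPTY
2: bank 1 row 3 — prev 3 → HIT
3: bank 2 row 5 — prev 6 → CONFLICT
4: bank 1 row 3 — prev 3 → HIT
5: bank 2 row 5 — prev 5 → HIT
6: bank 1 row 6 — prev 3 → CONFLICT
7: bank 2 row 7 — prev 5 → CONFLICT
8: bank 4 row 7 — prev None → EMPTY
9: bank 3 row 6 — prev None → EMPTY

CLASS = HIT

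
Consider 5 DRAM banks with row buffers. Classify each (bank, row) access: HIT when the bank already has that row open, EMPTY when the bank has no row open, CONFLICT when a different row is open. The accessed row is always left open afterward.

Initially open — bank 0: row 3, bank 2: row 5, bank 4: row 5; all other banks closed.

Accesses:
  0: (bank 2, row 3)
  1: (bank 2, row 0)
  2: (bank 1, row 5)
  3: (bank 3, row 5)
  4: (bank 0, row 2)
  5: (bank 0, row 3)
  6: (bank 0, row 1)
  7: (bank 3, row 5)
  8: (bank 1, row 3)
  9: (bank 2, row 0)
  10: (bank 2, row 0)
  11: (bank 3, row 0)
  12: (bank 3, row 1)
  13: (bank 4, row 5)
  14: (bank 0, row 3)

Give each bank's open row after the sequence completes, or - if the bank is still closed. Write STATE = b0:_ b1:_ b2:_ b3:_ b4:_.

0: bank 2 row 3 — prev 5 → CONFLICT
1: bank 2 row 0 — prev 3 → CONFLICT
2: bank 1 row 5 — prev None → EMPTY
3: bank 3 row 5 — prev None → EMPTY
4: bank 0 row 2 — prev 3 → CONFLICT
5: bank 0 row 3 — prev 2 → CONFLICT
6: bank 0 row 1 — prev 3 → CONFLICT
7: bank 3 row 5 — prev 5 → HIT
8: bank 1 row 3 — prev 5 → CONFLICT
9: bank 2 row 0 — prev 0 → HIT
10: bank 2 row 0 — prev 0 → HIT
11: bank 3 row 0 — prev 5 → CONFLICT
12: bank 3 row 1 — prev 0 → CONFLICT
13: bank 4 row 5 — prev 5 → HIT
14: bank 0 row 3 — prev 1 → CONFLICT

STATE = b0:3 b1:3 b2:0 b3:1 b4:5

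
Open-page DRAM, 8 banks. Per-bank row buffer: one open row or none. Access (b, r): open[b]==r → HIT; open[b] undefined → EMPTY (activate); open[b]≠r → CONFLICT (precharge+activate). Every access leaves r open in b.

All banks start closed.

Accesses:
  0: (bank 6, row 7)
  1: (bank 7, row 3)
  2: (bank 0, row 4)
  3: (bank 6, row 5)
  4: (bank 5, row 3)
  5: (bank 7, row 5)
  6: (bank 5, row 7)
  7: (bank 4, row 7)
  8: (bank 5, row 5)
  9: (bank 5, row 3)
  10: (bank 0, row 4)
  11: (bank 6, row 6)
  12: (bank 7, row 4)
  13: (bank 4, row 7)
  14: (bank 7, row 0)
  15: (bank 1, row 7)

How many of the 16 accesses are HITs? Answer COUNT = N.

#0 (6,7) E
#1 (7,3) E
#2 (0,4) E
#3 (6,5) C  (was 7)
#4 (5,3) E
#5 (7,5) C  (was 3)
#6 (5,7) C  (was 3)
#7 (4,7) E
#8 (5,5) C  (was 7)
#9 (5,3) C  (was 5)
#10 (0,4) H  (was 4)
#11 (6,6) C  (was 5)
#12 (7,4) C  (was 5)
#13 (4,7) H  (was 7)
#14 (7,0) C  (was 4)
#15 (1,7) E

COUNT = 2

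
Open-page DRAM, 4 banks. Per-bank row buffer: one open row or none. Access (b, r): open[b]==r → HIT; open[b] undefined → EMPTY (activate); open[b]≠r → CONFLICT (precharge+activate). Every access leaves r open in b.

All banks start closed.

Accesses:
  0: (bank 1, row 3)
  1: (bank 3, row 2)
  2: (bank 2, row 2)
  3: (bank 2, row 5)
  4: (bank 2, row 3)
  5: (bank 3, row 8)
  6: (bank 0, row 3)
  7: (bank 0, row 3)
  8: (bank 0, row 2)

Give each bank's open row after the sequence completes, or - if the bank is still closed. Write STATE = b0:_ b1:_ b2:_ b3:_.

#0 (1,3) E
#1 (3,2) E
#2 (2,2) E
#3 (2,5) C  (was 2)
#4 (2,3) C  (was 5)
#5 (3,8) C  (was 2)
#6 (0,3) E
#7 (0,3) H  (was 3)
#8 (0,2) C  (was 3)

STATE = b0:2 b1:3 b2:3 b3:8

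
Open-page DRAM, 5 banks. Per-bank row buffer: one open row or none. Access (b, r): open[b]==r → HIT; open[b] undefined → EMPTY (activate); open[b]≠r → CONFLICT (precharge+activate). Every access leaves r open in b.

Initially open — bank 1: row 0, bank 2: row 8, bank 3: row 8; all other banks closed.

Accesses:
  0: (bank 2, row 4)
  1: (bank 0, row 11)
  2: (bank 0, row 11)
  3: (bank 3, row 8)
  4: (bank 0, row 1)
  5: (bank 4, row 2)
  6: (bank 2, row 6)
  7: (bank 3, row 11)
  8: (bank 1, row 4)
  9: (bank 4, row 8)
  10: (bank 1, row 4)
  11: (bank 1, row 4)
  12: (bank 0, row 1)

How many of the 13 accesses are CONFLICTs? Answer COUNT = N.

0: bank 2 row 4 — prev 8 → CONFLICT
1: bank 0 row 11 — prev None → EMPTY
2: bank 0 row 11 — prev 11 → HIT
3: bank 3 row 8 — prev 8 → HIT
4: bank 0 row 1 — prev 11 → CONFLICT
5: bank 4 row 2 — prev None → EMPTY
6: bank 2 row 6 — prev 4 → CONFLICT
7: bank 3 row 11 — prev 8 → CONFLICT
8: bank 1 row 4 — prev 0 → CONFLICT
9: bank 4 row 8 — prev 2 → CONFLICT
10: bank 1 row 4 — prev 4 → HIT
11: bank 1 row 4 — prev 4 → HIT
12: bank 0 row 1 — prev 1 → HIT

COUNT = 6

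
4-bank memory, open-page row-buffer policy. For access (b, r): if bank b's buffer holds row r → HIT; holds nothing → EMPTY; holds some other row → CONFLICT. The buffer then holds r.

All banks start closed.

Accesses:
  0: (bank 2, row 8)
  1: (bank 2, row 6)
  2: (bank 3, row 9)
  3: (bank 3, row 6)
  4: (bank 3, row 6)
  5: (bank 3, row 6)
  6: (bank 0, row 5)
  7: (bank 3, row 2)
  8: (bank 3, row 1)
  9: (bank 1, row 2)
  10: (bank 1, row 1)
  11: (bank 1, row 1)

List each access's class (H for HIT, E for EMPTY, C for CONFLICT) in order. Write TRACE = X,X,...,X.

TRACE = E,C,E,C,H,H,E,C,C,E,C,H

step 0: bank2 None->8 [EMPTY]
step 1: bank2 8->6 [CONFLICT]
step 2: bank3 None->9 [EMPTY]
step 3: bank3 9->6 [CONFLICT]
step 4: bank3 6->6 [HIT]
step 5: bank3 6->6 [HIT]
step 6: bank0 None->5 [EMPTY]
step 7: bank3 6->2 [CONFLICT]
step 8: bank3 2->1 [CONFLICT]
step 9: bank1 None->2 [EMPTY]
step 10: bank1 2->1 [CONFLICT]
step 11: bank1 1->1 [HIT]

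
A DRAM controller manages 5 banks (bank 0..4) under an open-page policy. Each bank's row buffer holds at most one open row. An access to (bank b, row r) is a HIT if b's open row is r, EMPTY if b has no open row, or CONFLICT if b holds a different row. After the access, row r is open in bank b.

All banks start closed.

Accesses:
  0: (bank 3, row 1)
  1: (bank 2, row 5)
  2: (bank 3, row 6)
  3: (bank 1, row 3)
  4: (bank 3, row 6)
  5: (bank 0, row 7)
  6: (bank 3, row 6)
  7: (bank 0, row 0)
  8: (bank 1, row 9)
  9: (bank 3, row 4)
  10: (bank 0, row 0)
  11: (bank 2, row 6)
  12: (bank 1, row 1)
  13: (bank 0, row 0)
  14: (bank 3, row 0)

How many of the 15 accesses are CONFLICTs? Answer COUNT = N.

COUNT = 7

0: bank 3 row 1 — prev None → EMPTY
1: bank 2 row 5 — prev None → EMPTY
2: bank 3 row 6 — prev 1 → CONFLICT
3: bank 1 row 3 — prev None → EMPTY
4: bank 3 row 6 — prev 6 → HIT
5: bank 0 row 7 — prev None → EMPTY
6: bank 3 row 6 — prev 6 → HIT
7: bank 0 row 0 — prev 7 → CONFLICT
8: bank 1 row 9 — prev 3 → CONFLICT
9: bank 3 row 4 — prev 6 → CONFLICT
10: bank 0 row 0 — prev 0 → HIT
11: bank 2 row 6 — prev 5 → CONFLICT
12: bank 1 row 1 — prev 9 → CONFLICT
13: bank 0 row 0 — prev 0 → HIT
14: bank 3 row 0 — prev 4 → CONFLICT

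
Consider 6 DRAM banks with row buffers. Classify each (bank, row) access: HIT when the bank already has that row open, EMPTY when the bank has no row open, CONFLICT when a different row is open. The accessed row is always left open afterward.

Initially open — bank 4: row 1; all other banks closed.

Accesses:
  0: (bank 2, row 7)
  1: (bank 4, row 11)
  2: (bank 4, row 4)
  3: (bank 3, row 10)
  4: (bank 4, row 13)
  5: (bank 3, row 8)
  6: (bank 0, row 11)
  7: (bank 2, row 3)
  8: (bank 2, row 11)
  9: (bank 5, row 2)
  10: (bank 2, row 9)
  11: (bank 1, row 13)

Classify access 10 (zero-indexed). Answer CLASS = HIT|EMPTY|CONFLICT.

CLASS = CONFLICT

  [0] b2 r7: no row ⇒ E
  [1] b4 r11: had r1 ⇒ C
  [2] b4 r4: had r11 ⇒ C
  [3] b3 r10: no row ⇒ E
  [4] b4 r13: had r4 ⇒ C
  [5] b3 r8: had r10 ⇒ C
  [6] b0 r11: no row ⇒ E
  [7] b2 r3: had r7 ⇒ C
  [8] b2 r11: had r3 ⇒ C
  [9] b5 r2: no row ⇒ E
  [10] b2 r9: had r11 ⇒ C
  [11] b1 r13: no row ⇒ E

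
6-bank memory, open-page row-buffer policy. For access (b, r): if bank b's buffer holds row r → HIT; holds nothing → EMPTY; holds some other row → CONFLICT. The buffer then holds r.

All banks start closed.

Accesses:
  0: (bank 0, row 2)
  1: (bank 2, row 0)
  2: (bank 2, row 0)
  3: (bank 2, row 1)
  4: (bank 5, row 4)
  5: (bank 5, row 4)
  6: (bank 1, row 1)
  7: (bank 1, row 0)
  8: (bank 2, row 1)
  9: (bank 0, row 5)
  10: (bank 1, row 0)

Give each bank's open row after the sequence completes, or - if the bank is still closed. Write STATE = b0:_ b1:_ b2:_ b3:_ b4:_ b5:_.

#0 (0,2) E
#1 (2,0) E
#2 (2,0) H  (was 0)
#3 (2,1) C  (was 0)
#4 (5,4) E
#5 (5,4) H  (was 4)
#6 (1,1) E
#7 (1,0) C  (was 1)
#8 (2,1) H  (was 1)
#9 (0,5) C  (was 2)
#10 (1,0) H  (was 0)

STATE = b0:5 b1:0 b2:1 b3:- b4:- b5:4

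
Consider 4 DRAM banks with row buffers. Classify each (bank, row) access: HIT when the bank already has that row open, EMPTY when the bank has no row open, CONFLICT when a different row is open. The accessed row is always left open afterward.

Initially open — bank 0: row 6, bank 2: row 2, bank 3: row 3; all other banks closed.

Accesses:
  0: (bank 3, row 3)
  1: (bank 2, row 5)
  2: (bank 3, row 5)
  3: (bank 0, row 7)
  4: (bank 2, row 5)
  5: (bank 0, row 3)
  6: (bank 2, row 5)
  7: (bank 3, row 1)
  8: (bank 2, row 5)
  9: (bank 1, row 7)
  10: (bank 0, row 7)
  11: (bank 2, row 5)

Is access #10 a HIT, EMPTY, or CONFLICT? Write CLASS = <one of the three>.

CLASS = CONFLICT

#0 (3,3) H  (was 3)
#1 (2,5) C  (was 2)
#2 (3,5) C  (was 3)
#3 (0,7) C  (was 6)
#4 (2,5) H  (was 5)
#5 (0,3) C  (was 7)
#6 (2,5) H  (was 5)
#7 (3,1) C  (was 5)
#8 (2,5) H  (was 5)
#9 (1,7) E
#10 (0,7) C  (was 3)
#11 (2,5) H  (was 5)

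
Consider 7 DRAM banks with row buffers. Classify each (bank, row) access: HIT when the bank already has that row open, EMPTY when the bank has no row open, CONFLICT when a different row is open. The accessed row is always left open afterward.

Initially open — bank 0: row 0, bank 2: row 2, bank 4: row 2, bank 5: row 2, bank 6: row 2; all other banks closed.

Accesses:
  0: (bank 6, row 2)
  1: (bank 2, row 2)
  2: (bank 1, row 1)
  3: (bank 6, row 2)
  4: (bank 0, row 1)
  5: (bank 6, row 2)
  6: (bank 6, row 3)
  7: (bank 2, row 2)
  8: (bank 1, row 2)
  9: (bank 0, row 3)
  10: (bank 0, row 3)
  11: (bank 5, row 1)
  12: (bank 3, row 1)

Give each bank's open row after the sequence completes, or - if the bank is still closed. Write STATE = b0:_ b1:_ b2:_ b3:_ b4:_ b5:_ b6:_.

step 0: bank6 2->2 [HIT]
step 1: bank2 2->2 [HIT]
step 2: bank1 None->1 [EMPTY]
step 3: bank6 2->2 [HIT]
step 4: bank0 0->1 [CONFLICT]
step 5: bank6 2->2 [HIT]
step 6: bank6 2->3 [CONFLICT]
step 7: bank2 2->2 [HIT]
step 8: bank1 1->2 [CONFLICT]
step 9: bank0 1->3 [CONFLICT]
step 10: bank0 3->3 [HIT]
step 11: bank5 2->1 [CONFLICT]
step 12: bank3 None->1 [EMPTY]

STATE = b0:3 b1:2 b2:2 b3:1 b4:2 b5:1 b6:3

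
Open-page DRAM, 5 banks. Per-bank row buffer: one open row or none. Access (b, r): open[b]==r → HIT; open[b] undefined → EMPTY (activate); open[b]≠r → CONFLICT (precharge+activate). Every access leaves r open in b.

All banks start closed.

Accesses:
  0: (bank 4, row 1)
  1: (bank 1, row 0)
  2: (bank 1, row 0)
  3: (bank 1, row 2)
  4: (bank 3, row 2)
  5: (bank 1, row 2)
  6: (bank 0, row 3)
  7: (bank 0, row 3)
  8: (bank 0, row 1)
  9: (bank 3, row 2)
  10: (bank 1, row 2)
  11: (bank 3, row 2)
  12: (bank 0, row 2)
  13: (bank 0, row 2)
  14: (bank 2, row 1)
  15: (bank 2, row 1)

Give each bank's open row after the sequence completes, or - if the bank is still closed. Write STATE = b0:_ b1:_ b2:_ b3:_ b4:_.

  [0] b4 r1: no row ⇒ E
  [1] b1 r0: no row ⇒ E
  [2] b1 r0: had r0 ⇒ H
  [3] b1 r2: had r0 ⇒ C
  [4] b3 r2: no row ⇒ E
  [5] b1 r2: had r2 ⇒ H
  [6] b0 r3: no row ⇒ E
  [7] b0 r3: had r3 ⇒ H
  [8] b0 r1: had r3 ⇒ C
  [9] b3 r2: had r2 ⇒ H
  [10] b1 r2: had r2 ⇒ H
  [11] b3 r2: had r2 ⇒ H
  [12] b0 r2: had r1 ⇒ C
  [13] b0 r2: had r2 ⇒ H
  [14] b2 r1: no row ⇒ E
  [15] b2 r1: had r1 ⇒ H

STATE = b0:2 b1:2 b2:1 b3:2 b4:1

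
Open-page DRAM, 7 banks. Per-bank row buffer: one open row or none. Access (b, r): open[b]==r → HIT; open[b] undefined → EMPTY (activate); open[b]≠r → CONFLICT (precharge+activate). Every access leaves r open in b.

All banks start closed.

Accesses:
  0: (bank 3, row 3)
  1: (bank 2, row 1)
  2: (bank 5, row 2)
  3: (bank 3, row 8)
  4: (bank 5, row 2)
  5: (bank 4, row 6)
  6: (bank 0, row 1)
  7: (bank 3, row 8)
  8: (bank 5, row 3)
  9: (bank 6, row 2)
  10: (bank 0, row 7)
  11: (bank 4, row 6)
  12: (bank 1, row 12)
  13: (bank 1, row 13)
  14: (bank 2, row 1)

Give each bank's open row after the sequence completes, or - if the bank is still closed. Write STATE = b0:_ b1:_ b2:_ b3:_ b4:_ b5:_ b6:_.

#0 (3,3) E
#1 (2,1) E
#2 (5,2) E
#3 (3,8) C  (was 3)
#4 (5,2) H  (was 2)
#5 (4,6) E
#6 (0,1) E
#7 (3,8) H  (was 8)
#8 (5,3) C  (was 2)
#9 (6,2) E
#10 (0,7) C  (was 1)
#11 (4,6) H  (was 6)
#12 (1,12) E
#13 (1,13) C  (was 12)
#14 (2,1) H  (was 1)

STATE = b0:7 b1:13 b2:1 b3:8 b4:6 b5:3 b6:2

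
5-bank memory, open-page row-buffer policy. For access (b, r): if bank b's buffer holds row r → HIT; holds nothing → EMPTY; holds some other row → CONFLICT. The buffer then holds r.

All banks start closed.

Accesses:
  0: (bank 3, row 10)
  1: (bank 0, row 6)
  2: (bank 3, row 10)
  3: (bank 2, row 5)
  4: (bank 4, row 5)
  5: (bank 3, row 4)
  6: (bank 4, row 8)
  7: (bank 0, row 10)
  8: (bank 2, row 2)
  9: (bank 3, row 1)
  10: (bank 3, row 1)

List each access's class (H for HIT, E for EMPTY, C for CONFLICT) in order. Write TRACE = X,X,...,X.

  [0] b3 r10: no row ⇒ E
  [1] b0 r6: no row ⇒ E
  [2] b3 r10: had r10 ⇒ H
  [3] b2 r5: no row ⇒ E
  [4] b4 r5: no row ⇒ E
  [5] b3 r4: had r10 ⇒ C
  [6] b4 r8: had r5 ⇒ C
  [7] b0 r10: had r6 ⇒ C
  [8] b2 r2: had r5 ⇒ C
  [9] b3 r1: had r4 ⇒ C
  [10] b3 r1: had r1 ⇒ H

TRACE = E,E,H,E,E,C,C,C,C,C,H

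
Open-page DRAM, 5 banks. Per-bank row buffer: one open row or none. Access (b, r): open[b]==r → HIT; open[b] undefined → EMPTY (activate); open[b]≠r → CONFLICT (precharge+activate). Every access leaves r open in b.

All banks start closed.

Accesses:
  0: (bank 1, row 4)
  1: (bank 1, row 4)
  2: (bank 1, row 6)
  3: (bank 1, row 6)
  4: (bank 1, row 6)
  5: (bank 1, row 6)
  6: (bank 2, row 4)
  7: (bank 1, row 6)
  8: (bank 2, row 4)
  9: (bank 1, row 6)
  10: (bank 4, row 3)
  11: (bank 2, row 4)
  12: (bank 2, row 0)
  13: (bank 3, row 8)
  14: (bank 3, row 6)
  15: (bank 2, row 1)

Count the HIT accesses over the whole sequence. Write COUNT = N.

  [0] b1 r4: no row ⇒ E
  [1] b1 r4: had r4 ⇒ H
  [2] b1 r6: had r4 ⇒ C
  [3] b1 r6: had r6 ⇒ H
  [4] b1 r6: had r6 ⇒ H
  [5] b1 r6: had r6 ⇒ H
  [6] b2 r4: no row ⇒ E
  [7] b1 r6: had r6 ⇒ H
  [8] b2 r4: had r4 ⇒ H
  [9] b1 r6: had r6 ⇒ H
  [10] b4 r3: no row ⇒ E
  [11] b2 r4: had r4 ⇒ H
  [12] b2 r0: had r4 ⇒ C
  [13] b3 r8: no row ⇒ E
  [14] b3 r6: had r8 ⇒ C
  [15] b2 r1: had r0 ⇒ C

COUNT = 8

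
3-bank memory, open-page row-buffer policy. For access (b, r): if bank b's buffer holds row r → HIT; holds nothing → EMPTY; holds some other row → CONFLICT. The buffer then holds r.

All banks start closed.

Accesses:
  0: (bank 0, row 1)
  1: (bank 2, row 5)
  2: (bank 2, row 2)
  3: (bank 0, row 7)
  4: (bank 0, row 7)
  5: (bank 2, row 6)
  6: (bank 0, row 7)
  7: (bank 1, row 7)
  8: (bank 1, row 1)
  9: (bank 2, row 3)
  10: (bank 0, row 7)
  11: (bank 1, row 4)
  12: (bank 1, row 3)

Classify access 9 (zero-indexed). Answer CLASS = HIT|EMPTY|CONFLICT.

step 0: bank0 None->1 [EMPTY]
step 1: bank2 None->5 [EMPTY]
step 2: bank2 5->2 [CONFLICT]
step 3: bank0 1->7 [CONFLICT]
step 4: bank0 7->7 [HIT]
step 5: bank2 2->6 [CONFLICT]
step 6: bank0 7->7 [HIT]
step 7: bank1 None->7 [EMPTY]
step 8: bank1 7->1 [CONFLICT]
step 9: bank2 6->3 [CONFLICT]
step 10: bank0 7->7 [HIT]
step 11: bank1 1->4 [CONFLICT]
step 12: bank1 4->3 [CONFLICT]

CLASS = CONFLICT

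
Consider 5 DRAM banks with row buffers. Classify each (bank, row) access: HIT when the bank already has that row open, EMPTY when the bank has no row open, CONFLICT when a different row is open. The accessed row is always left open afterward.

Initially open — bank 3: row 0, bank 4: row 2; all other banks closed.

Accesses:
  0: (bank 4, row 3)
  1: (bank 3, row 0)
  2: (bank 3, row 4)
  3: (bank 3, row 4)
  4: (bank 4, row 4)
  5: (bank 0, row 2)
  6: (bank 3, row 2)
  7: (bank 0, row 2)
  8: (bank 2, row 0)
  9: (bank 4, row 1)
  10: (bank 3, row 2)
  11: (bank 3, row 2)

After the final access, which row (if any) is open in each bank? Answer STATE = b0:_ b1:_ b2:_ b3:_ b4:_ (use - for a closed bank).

STATE = b0:2 b1:- b2:0 b3:2 b4:1

step 0: bank4 2->3 [CONFLICT]
step 1: bank3 0->0 [HIT]
step 2: bank3 0->4 [CONFLICT]
step 3: bank3 4->4 [HIT]
step 4: bank4 3->4 [CONFLICT]
step 5: bank0 None->2 [EMPTY]
step 6: bank3 4->2 [CONFLICT]
step 7: bank0 2->2 [HIT]
step 8: bank2 None->0 [EMPTY]
step 9: bank4 4->1 [CONFLICT]
step 10: bank3 2->2 [HIT]
step 11: bank3 2->2 [HIT]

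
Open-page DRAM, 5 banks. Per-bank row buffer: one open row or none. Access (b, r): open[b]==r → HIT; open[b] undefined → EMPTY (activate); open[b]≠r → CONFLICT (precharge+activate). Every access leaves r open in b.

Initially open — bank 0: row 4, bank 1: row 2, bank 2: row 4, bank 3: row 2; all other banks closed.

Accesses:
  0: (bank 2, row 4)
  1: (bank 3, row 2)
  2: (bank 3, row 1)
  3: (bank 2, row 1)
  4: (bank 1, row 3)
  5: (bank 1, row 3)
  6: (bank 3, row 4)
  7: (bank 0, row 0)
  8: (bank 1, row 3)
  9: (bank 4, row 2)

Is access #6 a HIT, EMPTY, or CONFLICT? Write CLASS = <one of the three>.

step 0: bank2 4->4 [HIT]
step 1: bank3 2->2 [HIT]
step 2: bank3 2->1 [CONFLICT]
step 3: bank2 4->1 [CONFLICT]
step 4: bank1 2->3 [CONFLICT]
step 5: bank1 3->3 [HIT]
step 6: bank3 1->4 [CONFLICT]
step 7: bank0 4->0 [CONFLICT]
step 8: bank1 3->3 [HIT]
step 9: bank4 None->2 [EMPTY]

CLASS = CONFLICT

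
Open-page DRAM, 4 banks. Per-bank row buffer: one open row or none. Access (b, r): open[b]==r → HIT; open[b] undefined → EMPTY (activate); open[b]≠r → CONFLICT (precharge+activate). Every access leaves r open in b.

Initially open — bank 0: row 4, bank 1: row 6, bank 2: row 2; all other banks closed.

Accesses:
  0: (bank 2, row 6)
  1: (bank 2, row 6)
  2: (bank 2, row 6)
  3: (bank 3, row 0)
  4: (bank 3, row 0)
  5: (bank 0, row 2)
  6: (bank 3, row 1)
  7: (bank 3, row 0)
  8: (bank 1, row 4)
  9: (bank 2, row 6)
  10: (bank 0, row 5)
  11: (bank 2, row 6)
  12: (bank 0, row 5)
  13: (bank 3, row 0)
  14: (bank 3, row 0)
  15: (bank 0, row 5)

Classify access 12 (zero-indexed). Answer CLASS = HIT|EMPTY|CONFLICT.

CLASS = HIT

step 0: bank2 2->6 [CONFLICT]
step 1: bank2 6->6 [HIT]
step 2: bank2 6->6 [HIT]
step 3: bank3 None->0 [EMPTY]
step 4: bank3 0->0 [HIT]
step 5: bank0 4->2 [CONFLICT]
step 6: bank3 0->1 [CONFLICT]
step 7: bank3 1->0 [CONFLICT]
step 8: bank1 6->4 [CONFLICT]
step 9: bank2 6->6 [HIT]
step 10: bank0 2->5 [CONFLICT]
step 11: bank2 6->6 [HIT]
step 12: bank0 5->5 [HIT]
step 13: bank3 0->0 [HIT]
step 14: bank3 0->0 [HIT]
step 15: bank0 5->5 [HIT]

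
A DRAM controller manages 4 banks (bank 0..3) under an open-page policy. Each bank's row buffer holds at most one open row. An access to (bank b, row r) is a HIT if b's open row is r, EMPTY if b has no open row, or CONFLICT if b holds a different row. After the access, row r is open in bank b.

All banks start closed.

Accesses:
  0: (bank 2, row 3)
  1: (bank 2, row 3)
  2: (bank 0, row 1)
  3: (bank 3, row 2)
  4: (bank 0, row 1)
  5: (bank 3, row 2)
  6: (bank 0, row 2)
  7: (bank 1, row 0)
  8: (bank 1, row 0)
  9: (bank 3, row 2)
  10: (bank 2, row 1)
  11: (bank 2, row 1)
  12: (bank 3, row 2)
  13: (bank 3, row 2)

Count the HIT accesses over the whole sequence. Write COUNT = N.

COUNT = 8

step 0: bank2 None->3 [EMPTY]
step 1: bank2 3->3 [HIT]
step 2: bank0 None->1 [EMPTY]
step 3: bank3 None->2 [EMPTY]
step 4: bank0 1->1 [HIT]
step 5: bank3 2->2 [HIT]
step 6: bank0 1->2 [CONFLICT]
step 7: bank1 None->0 [EMPTY]
step 8: bank1 0->0 [HIT]
step 9: bank3 2->2 [HIT]
step 10: bank2 3->1 [CONFLICT]
step 11: bank2 1->1 [HIT]
step 12: bank3 2->2 [HIT]
step 13: bank3 2->2 [HIT]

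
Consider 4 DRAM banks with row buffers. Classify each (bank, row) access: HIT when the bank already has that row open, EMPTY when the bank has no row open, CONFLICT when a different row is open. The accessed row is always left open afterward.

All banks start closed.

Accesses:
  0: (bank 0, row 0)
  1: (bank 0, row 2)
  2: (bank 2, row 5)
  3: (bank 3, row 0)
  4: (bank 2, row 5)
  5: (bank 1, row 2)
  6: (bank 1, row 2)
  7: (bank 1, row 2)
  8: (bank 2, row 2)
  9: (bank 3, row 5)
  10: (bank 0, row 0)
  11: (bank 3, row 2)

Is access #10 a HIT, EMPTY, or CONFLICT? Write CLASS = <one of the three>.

CLASS = CONFLICT

  [0] b0 r0: no row ⇒ E
  [1] b0 r2: had r0 ⇒ C
  [2] b2 r5: no row ⇒ E
  [3] b3 r0: no row ⇒ E
  [4] b2 r5: had r5 ⇒ H
  [5] b1 r2: no row ⇒ E
  [6] b1 r2: had r2 ⇒ H
  [7] b1 r2: had r2 ⇒ H
  [8] b2 r2: had r5 ⇒ C
  [9] b3 r5: had r0 ⇒ C
  [10] b0 r0: had r2 ⇒ C
  [11] b3 r2: had r5 ⇒ C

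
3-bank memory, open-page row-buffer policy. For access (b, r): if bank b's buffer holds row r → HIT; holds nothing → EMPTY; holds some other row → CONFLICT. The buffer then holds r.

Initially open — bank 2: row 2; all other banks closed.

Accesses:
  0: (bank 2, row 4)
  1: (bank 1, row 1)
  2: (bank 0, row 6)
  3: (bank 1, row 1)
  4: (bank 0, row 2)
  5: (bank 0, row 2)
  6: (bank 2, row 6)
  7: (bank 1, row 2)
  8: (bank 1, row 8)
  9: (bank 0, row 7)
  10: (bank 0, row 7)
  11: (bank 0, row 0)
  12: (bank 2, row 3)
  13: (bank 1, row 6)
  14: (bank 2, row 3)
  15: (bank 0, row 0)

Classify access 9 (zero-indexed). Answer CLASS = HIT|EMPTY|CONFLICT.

0: bank 2 row 4 — prev 2 → CONFLICT
1: bank 1 row 1 — prev None → EMPTY
2: bank 0 row 6 — prev None → EMPTY
3: bank 1 row 1 — prev 1 → HIT
4: bank 0 row 2 — prev 6 → CONFLICT
5: bank 0 row 2 — prev 2 → HIT
6: bank 2 row 6 — prev 4 → CONFLICT
7: bank 1 row 2 — prev 1 → CONFLICT
8: bank 1 row 8 — prev 2 → CONFLICT
9: bank 0 row 7 — prev 2 → CONFLICT
10: bank 0 row 7 — prev 7 → HIT
11: bank 0 row 0 — prev 7 → CONFLICT
12: bank 2 row 3 — prev 6 → CONFLICT
13: bank 1 row 6 — prev 8 → CONFLICT
14: bank 2 row 3 — prev 3 → HIT
15: bank 0 row 0 — prev 0 → HIT

CLASS = CONFLICT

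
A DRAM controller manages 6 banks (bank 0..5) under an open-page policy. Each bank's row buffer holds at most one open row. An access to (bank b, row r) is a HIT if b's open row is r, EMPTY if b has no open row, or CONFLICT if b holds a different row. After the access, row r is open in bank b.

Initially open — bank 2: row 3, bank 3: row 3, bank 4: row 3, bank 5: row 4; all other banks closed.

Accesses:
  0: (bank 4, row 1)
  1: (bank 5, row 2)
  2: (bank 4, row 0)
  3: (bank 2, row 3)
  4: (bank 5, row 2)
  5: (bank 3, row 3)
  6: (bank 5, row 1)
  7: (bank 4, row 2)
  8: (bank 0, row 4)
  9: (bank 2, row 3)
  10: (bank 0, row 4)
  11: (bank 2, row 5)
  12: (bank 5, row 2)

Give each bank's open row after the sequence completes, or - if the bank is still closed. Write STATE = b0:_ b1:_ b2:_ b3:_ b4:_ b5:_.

#0 (4,1) C  (was 3)
#1 (5,2) C  (was 4)
#2 (4,0) C  (was 1)
#3 (2,3) H  (was 3)
#4 (5,2) H  (was 2)
#5 (3,3) H  (was 3)
#6 (5,1) C  (was 2)
#7 (4,2) C  (was 0)
#8 (0,4) E
#9 (2,3) H  (was 3)
#10 (0,4) H  (was 4)
#11 (2,5) C  (was 3)
#12 (5,2) C  (was 1)

STATE = b0:4 b1:- b2:5 b3:3 b4:2 b5:2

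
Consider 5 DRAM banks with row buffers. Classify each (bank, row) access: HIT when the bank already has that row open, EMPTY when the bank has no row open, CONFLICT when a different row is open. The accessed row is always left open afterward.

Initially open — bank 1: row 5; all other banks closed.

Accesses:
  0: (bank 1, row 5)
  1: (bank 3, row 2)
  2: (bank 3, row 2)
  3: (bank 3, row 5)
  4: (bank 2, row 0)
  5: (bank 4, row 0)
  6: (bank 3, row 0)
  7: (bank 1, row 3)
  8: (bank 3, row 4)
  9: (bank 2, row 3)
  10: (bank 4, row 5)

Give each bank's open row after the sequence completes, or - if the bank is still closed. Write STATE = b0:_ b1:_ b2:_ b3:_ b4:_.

STATE = b0:- b1:3 b2:3 b3:4 b4:5

step 0: bank1 5->5 [HIT]
step 1: bank3 None->2 [EMPTY]
step 2: bank3 2->2 [HIT]
step 3: bank3 2->5 [CONFLICT]
step 4: bank2 None->0 [EMPTY]
step 5: bank4 None->0 [EMPTY]
step 6: bank3 5->0 [CONFLICT]
step 7: bank1 5->3 [CONFLICT]
step 8: bank3 0->4 [CONFLICT]
step 9: bank2 0->3 [CONFLICT]
step 10: bank4 0->5 [CONFLICT]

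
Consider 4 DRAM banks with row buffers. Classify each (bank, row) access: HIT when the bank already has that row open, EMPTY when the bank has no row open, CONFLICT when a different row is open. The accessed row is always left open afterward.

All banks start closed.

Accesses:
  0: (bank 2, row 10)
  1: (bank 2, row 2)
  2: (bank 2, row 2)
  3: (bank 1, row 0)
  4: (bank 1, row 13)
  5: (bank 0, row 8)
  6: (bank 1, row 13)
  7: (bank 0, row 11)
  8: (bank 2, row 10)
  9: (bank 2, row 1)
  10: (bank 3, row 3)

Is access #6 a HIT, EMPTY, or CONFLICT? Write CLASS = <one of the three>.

  [0] b2 r10: no row ⇒ E
  [1] b2 r2: had r10 ⇒ C
  [2] b2 r2: had r2 ⇒ H
  [3] b1 r0: no row ⇒ E
  [4] b1 r13: had r0 ⇒ C
  [5] b0 r8: no row ⇒ E
  [6] b1 r13: had r13 ⇒ H
  [7] b0 r11: had r8 ⇒ C
  [8] b2 r10: had r2 ⇒ C
  [9] b2 r1: had r10 ⇒ C
  [10] b3 r3: no row ⇒ E

CLASS = HIT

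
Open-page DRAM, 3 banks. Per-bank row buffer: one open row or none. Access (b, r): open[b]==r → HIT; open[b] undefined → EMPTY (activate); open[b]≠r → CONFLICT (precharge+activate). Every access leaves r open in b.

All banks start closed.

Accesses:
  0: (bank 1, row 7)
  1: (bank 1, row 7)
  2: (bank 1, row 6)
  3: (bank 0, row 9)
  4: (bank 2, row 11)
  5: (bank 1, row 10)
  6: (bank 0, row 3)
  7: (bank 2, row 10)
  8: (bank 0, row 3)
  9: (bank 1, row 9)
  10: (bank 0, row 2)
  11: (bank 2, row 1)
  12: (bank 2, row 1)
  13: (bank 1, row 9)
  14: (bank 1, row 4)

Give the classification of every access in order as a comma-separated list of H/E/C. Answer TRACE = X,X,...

0: bank 1 row 7 — prev None → EMPTY
1: bank 1 row 7 — prev 7 → HIT
2: bank 1 row 6 — prev 7 → CONFLICT
3: bank 0 row 9 — prev None → EMPTY
4: bank 2 row 11 — prev None → EMPTY
5: bank 1 row 10 — prev 6 → CONFLICT
6: bank 0 row 3 — prev 9 → CONFLICT
7: bank 2 row 10 — prev 11 → CONFLICT
8: bank 0 row 3 — prev 3 → HIT
9: bank 1 row 9 — prev 10 → CONFLICT
10: bank 0 row 2 — prev 3 → CONFLICT
11: bank 2 row 1 — prev 10 → CONFLICT
12: bank 2 row 1 — prev 1 → HIT
13: bank 1 row 9 — prev 9 → HIT
14: bank 1 row 4 — prev 9 → CONFLICT

TRACE = E,H,C,E,E,C,C,C,H,C,C,C,H,H,C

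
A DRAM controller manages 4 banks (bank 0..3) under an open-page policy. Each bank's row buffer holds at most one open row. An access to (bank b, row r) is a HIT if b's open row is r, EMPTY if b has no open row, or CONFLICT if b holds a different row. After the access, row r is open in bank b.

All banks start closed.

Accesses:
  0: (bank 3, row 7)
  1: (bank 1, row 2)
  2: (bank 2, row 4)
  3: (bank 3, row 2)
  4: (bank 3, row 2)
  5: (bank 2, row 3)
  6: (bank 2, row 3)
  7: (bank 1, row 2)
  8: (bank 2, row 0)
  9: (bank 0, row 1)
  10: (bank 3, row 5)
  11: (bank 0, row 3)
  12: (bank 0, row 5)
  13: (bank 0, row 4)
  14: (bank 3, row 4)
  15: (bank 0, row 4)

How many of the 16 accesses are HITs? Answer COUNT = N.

COUNT = 4

  [0] b3 r7: no row ⇒ E
  [1] b1 r2: no row ⇒ E
  [2] b2 r4: no row ⇒ E
  [3] b3 r2: had r7 ⇒ C
  [4] b3 r2: had r2 ⇒ H
  [5] b2 r3: had r4 ⇒ C
  [6] b2 r3: had r3 ⇒ H
  [7] b1 r2: had r2 ⇒ H
  [8] b2 r0: had r3 ⇒ C
  [9] b0 r1: no row ⇒ E
  [10] b3 r5: had r2 ⇒ C
  [11] b0 r3: had r1 ⇒ C
  [12] b0 r5: had r3 ⇒ C
  [13] b0 r4: had r5 ⇒ C
  [14] b3 r4: had r5 ⇒ C
  [15] b0 r4: had r4 ⇒ H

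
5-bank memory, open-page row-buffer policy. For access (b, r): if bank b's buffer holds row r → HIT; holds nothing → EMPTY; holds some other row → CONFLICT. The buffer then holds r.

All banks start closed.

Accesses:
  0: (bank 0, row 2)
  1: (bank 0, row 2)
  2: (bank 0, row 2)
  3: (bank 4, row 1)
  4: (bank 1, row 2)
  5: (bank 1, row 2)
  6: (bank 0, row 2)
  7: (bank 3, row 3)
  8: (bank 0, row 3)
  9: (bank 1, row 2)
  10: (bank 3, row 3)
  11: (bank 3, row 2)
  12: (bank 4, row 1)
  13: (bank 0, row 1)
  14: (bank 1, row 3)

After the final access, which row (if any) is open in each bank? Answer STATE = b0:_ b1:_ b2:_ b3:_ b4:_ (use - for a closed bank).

STATE = b0:1 b1:3 b2:- b3:2 b4:1

step 0: bank0 None->2 [EMPTY]
step 1: bank0 2->2 [HIT]
step 2: bank0 2->2 [HIT]
step 3: bank4 None->1 [EMPTY]
step 4: bank1 None->2 [EMPTY]
step 5: bank1 2->2 [HIT]
step 6: bank0 2->2 [HIT]
step 7: bank3 None->3 [EMPTY]
step 8: bank0 2->3 [CONFLICT]
step 9: bank1 2->2 [HIT]
step 10: bank3 3->3 [HIT]
step 11: bank3 3->2 [CONFLICT]
step 12: bank4 1->1 [HIT]
step 13: bank0 3->1 [CONFLICT]
step 14: bank1 2->3 [CONFLICT]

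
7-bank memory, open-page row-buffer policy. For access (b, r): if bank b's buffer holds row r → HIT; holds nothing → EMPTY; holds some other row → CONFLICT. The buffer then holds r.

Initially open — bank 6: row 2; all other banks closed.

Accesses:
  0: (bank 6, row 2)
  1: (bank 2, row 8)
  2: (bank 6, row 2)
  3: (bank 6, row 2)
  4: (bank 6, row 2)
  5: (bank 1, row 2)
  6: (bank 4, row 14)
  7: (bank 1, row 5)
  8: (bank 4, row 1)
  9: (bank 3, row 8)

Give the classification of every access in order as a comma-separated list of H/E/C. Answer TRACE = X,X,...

  [0] b6 r2: had r2 ⇒ H
  [1] b2 r8: no row ⇒ E
  [2] b6 r2: had r2 ⇒ H
  [3] b6 r2: had r2 ⇒ H
  [4] b6 r2: had r2 ⇒ H
  [5] b1 r2: no row ⇒ E
  [6] b4 r14: no row ⇒ E
  [7] b1 r5: had r2 ⇒ C
  [8] b4 r1: had r14 ⇒ C
  [9] b3 r8: no row ⇒ E

TRACE = H,E,H,H,H,E,E,C,C,E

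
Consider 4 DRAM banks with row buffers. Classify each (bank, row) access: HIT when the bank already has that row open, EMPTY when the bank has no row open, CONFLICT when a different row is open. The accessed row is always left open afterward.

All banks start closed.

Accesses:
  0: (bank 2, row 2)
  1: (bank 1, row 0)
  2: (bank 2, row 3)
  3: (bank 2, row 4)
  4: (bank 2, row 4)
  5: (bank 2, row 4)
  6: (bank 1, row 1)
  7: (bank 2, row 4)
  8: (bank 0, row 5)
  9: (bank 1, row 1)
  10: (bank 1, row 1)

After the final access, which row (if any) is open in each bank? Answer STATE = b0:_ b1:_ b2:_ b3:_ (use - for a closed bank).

  [0] b2 r2: no row ⇒ E
  [1] b1 r0: no row ⇒ E
  [2] b2 r3: had r2 ⇒ C
  [3] b2 r4: had r3 ⇒ C
  [4] b2 r4: had r4 ⇒ H
  [5] b2 r4: had r4 ⇒ H
  [6] b1 r1: had r0 ⇒ C
  [7] b2 r4: had r4 ⇒ H
  [8] b0 r5: no row ⇒ E
  [9] b1 r1: had r1 ⇒ H
  [10] b1 r1: had r1 ⇒ H

STATE = b0:5 b1:1 b2:4 b3:-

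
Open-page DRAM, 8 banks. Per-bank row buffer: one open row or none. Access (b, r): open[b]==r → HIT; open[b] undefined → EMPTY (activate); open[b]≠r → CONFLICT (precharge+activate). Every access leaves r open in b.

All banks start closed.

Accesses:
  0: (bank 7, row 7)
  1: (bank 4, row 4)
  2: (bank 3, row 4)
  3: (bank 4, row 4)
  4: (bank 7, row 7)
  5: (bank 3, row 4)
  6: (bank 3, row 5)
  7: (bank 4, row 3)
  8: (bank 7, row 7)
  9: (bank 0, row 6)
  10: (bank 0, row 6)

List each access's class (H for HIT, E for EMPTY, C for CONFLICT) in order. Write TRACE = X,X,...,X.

TRACE = E,E,E,H,H,H,C,C,H,E,H

#0 (7,7) E
#1 (4,4) E
#2 (3,4) E
#3 (4,4) H  (was 4)
#4 (7,7) H  (was 7)
#5 (3,4) H  (was 4)
#6 (3,5) C  (was 4)
#7 (4,3) C  (was 4)
#8 (7,7) H  (was 7)
#9 (0,6) E
#10 (0,6) H  (was 6)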